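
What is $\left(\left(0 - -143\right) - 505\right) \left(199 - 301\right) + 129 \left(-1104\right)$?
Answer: $-105492$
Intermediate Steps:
$\left(\left(0 - -143\right) - 505\right) \left(199 - 301\right) + 129 \left(-1104\right) = \left(\left(0 + 143\right) - 505\right) \left(-102\right) - 142416 = \left(143 - 505\right) \left(-102\right) - 142416 = \left(-362\right) \left(-102\right) - 142416 = 36924 - 142416 = -105492$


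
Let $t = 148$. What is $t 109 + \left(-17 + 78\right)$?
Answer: $16193$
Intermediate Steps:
$t 109 + \left(-17 + 78\right) = 148 \cdot 109 + \left(-17 + 78\right) = 16132 + 61 = 16193$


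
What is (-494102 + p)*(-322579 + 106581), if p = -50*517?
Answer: 112308592096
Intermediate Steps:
p = -25850
(-494102 + p)*(-322579 + 106581) = (-494102 - 25850)*(-322579 + 106581) = -519952*(-215998) = 112308592096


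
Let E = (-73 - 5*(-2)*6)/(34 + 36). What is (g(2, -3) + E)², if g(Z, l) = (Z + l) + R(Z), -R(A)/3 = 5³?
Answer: 693426889/4900 ≈ 1.4152e+5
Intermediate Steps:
R(A) = -375 (R(A) = -3*5³ = -3*125 = -375)
g(Z, l) = -375 + Z + l (g(Z, l) = (Z + l) - 375 = -375 + Z + l)
E = -13/70 (E = (-73 + 10*6)/70 = (-73 + 60)*(1/70) = -13*1/70 = -13/70 ≈ -0.18571)
(g(2, -3) + E)² = ((-375 + 2 - 3) - 13/70)² = (-376 - 13/70)² = (-26333/70)² = 693426889/4900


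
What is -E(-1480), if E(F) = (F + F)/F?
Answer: -2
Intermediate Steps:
E(F) = 2 (E(F) = (2*F)/F = 2)
-E(-1480) = -1*2 = -2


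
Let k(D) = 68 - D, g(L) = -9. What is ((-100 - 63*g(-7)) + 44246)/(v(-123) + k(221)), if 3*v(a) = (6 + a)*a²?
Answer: -44713/590184 ≈ -0.075761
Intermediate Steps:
v(a) = a²*(6 + a)/3 (v(a) = ((6 + a)*a²)/3 = (a²*(6 + a))/3 = a²*(6 + a)/3)
((-100 - 63*g(-7)) + 44246)/(v(-123) + k(221)) = ((-100 - 63*(-9)) + 44246)/((⅓)*(-123)²*(6 - 123) + (68 - 1*221)) = ((-100 + 567) + 44246)/((⅓)*15129*(-117) + (68 - 221)) = (467 + 44246)/(-590031 - 153) = 44713/(-590184) = 44713*(-1/590184) = -44713/590184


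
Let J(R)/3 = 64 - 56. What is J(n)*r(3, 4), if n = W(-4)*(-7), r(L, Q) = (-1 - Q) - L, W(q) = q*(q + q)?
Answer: -192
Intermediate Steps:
W(q) = 2*q**2 (W(q) = q*(2*q) = 2*q**2)
r(L, Q) = -1 - L - Q
n = -224 (n = (2*(-4)**2)*(-7) = (2*16)*(-7) = 32*(-7) = -224)
J(R) = 24 (J(R) = 3*(64 - 56) = 3*8 = 24)
J(n)*r(3, 4) = 24*(-1 - 1*3 - 1*4) = 24*(-1 - 3 - 4) = 24*(-8) = -192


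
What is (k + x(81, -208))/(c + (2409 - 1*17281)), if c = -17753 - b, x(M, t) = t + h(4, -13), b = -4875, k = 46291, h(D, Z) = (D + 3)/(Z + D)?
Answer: -41474/24975 ≈ -1.6606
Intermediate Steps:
h(D, Z) = (3 + D)/(D + Z)
x(M, t) = -7/9 + t (x(M, t) = t + (3 + 4)/(4 - 13) = t + 7/(-9) = t - ⅑*7 = t - 7/9 = -7/9 + t)
c = -12878 (c = -17753 - 1*(-4875) = -17753 + 4875 = -12878)
(k + x(81, -208))/(c + (2409 - 1*17281)) = (46291 + (-7/9 - 208))/(-12878 + (2409 - 1*17281)) = (46291 - 1879/9)/(-12878 + (2409 - 17281)) = 414740/(9*(-12878 - 14872)) = (414740/9)/(-27750) = (414740/9)*(-1/27750) = -41474/24975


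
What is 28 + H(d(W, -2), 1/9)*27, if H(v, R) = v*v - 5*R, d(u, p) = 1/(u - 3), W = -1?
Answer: 235/16 ≈ 14.688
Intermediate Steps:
d(u, p) = 1/(-3 + u)
H(v, R) = v² - 5*R
28 + H(d(W, -2), 1/9)*27 = 28 + ((1/(-3 - 1))² - 5/9)*27 = 28 + ((1/(-4))² - 5*⅑)*27 = 28 + ((-¼)² - 5/9)*27 = 28 + (1/16 - 5/9)*27 = 28 - 71/144*27 = 28 - 213/16 = 235/16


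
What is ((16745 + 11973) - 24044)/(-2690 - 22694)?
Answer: -123/668 ≈ -0.18413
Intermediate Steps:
((16745 + 11973) - 24044)/(-2690 - 22694) = (28718 - 24044)/(-25384) = 4674*(-1/25384) = -123/668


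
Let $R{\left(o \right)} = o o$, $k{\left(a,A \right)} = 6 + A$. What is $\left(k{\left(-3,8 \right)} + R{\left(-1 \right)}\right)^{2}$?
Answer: $225$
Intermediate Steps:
$R{\left(o \right)} = o^{2}$
$\left(k{\left(-3,8 \right)} + R{\left(-1 \right)}\right)^{2} = \left(\left(6 + 8\right) + \left(-1\right)^{2}\right)^{2} = \left(14 + 1\right)^{2} = 15^{2} = 225$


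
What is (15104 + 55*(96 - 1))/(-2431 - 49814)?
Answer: -20329/52245 ≈ -0.38911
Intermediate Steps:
(15104 + 55*(96 - 1))/(-2431 - 49814) = (15104 + 55*95)/(-52245) = (15104 + 5225)*(-1/52245) = 20329*(-1/52245) = -20329/52245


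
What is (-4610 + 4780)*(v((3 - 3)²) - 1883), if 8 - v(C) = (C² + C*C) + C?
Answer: -318750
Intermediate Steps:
v(C) = 8 - C - 2*C² (v(C) = 8 - ((C² + C*C) + C) = 8 - ((C² + C²) + C) = 8 - (2*C² + C) = 8 - (C + 2*C²) = 8 + (-C - 2*C²) = 8 - C - 2*C²)
(-4610 + 4780)*(v((3 - 3)²) - 1883) = (-4610 + 4780)*((8 - (3 - 3)² - 2*(3 - 3)⁴) - 1883) = 170*((8 - 1*0² - 2*(0²)²) - 1883) = 170*((8 - 1*0 - 2*0²) - 1883) = 170*((8 + 0 - 2*0) - 1883) = 170*((8 + 0 + 0) - 1883) = 170*(8 - 1883) = 170*(-1875) = -318750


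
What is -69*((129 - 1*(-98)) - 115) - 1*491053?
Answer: -498781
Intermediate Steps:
-69*((129 - 1*(-98)) - 115) - 1*491053 = -69*((129 + 98) - 115) - 491053 = -69*(227 - 115) - 491053 = -69*112 - 491053 = -7728 - 491053 = -498781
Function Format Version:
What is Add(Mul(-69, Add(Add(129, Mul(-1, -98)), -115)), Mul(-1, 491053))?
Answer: -498781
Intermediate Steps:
Add(Mul(-69, Add(Add(129, Mul(-1, -98)), -115)), Mul(-1, 491053)) = Add(Mul(-69, Add(Add(129, 98), -115)), -491053) = Add(Mul(-69, Add(227, -115)), -491053) = Add(Mul(-69, 112), -491053) = Add(-7728, -491053) = -498781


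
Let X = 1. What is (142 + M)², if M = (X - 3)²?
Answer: 21316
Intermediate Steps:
M = 4 (M = (1 - 3)² = (-2)² = 4)
(142 + M)² = (142 + 4)² = 146² = 21316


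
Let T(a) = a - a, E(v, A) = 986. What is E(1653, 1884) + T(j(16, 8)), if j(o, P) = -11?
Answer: 986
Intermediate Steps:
T(a) = 0
E(1653, 1884) + T(j(16, 8)) = 986 + 0 = 986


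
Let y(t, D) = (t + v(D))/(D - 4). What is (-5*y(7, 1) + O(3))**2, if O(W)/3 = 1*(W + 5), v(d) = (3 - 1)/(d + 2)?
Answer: 109561/81 ≈ 1352.6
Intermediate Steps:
v(d) = 2/(2 + d)
O(W) = 15 + 3*W (O(W) = 3*(1*(W + 5)) = 3*(1*(5 + W)) = 3*(5 + W) = 15 + 3*W)
y(t, D) = (t + 2/(2 + D))/(-4 + D) (y(t, D) = (t + 2/(2 + D))/(D - 4) = (t + 2/(2 + D))/(-4 + D))
(-5*y(7, 1) + O(3))**2 = (-5*(2 + 7*(2 + 1))/((-4 + 1)*(2 + 1)) + (15 + 3*3))**2 = (-5*(2 + 7*3)/((-3)*3) + (15 + 9))**2 = (-(-5)*(2 + 21)/(3*3) + 24)**2 = (-(-5)*23/(3*3) + 24)**2 = (-5*(-23/9) + 24)**2 = (115/9 + 24)**2 = (331/9)**2 = 109561/81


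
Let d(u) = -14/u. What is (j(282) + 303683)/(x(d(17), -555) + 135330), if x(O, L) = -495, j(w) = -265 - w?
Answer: 303136/134835 ≈ 2.2482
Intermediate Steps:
(j(282) + 303683)/(x(d(17), -555) + 135330) = ((-265 - 1*282) + 303683)/(-495 + 135330) = ((-265 - 282) + 303683)/134835 = (-547 + 303683)*(1/134835) = 303136*(1/134835) = 303136/134835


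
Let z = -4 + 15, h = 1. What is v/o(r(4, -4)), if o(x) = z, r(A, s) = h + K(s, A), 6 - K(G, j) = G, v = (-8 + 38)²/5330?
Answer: 90/5863 ≈ 0.015351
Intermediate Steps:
v = 90/533 (v = 30²*(1/5330) = 900*(1/5330) = 90/533 ≈ 0.16886)
K(G, j) = 6 - G
r(A, s) = 7 - s (r(A, s) = 1 + (6 - s) = 7 - s)
z = 11
o(x) = 11
v/o(r(4, -4)) = (90/533)/11 = (90/533)*(1/11) = 90/5863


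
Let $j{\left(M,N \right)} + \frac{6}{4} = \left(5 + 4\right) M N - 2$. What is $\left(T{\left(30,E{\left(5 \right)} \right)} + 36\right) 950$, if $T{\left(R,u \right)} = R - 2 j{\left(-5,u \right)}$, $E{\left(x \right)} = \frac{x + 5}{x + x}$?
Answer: $154850$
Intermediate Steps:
$E{\left(x \right)} = \frac{5 + x}{2 x}$
$j{\left(M,N \right)} = - \frac{7}{2} + 9 M N$ ($j{\left(M,N \right)} = - \frac{3}{2} + \left(\left(5 + 4\right) M N - 2\right) = - \frac{3}{2} + \left(9 M N - 2\right) = - \frac{3}{2} + \left(-2 + 9 M N\right) = - \frac{7}{2} + 9 M N$)
$T{\left(R,u \right)} = 7 + R + 90 u$ ($T{\left(R,u \right)} = R - 2 \left(- \frac{7}{2} + 9 \left(-5\right) u\right) = R - 2 \left(- \frac{7}{2} - 45 u\right) = R + \left(7 + 90 u\right) = 7 + R + 90 u$)
$\left(T{\left(30,E{\left(5 \right)} \right)} + 36\right) 950 = \left(\left(7 + 30 + 90 \frac{5 + 5}{2 \cdot 5}\right) + 36\right) 950 = \left(\left(7 + 30 + 90 \cdot \frac{1}{2} \cdot \frac{1}{5} \cdot 10\right) + 36\right) 950 = \left(\left(7 + 30 + 90 \cdot 1\right) + 36\right) 950 = \left(\left(7 + 30 + 90\right) + 36\right) 950 = \left(127 + 36\right) 950 = 163 \cdot 950 = 154850$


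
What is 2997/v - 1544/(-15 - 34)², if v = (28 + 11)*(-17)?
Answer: -2739823/530621 ≈ -5.1634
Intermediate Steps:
v = -663 (v = 39*(-17) = -663)
2997/v - 1544/(-15 - 34)² = 2997/(-663) - 1544/(-15 - 34)² = 2997*(-1/663) - 1544/((-49)²) = -999/221 - 1544/2401 = -2739823/530621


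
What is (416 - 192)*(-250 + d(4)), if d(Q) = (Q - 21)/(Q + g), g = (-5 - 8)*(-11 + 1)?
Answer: -3753904/67 ≈ -56028.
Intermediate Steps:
g = 130 (g = -13*(-10) = 130)
d(Q) = (-21 + Q)/(130 + Q) (d(Q) = (Q - 21)/(Q + 130) = (-21 + Q)/(130 + Q))
(416 - 192)*(-250 + d(4)) = (416 - 192)*(-250 + (-21 + 4)/(130 + 4)) = 224*(-250 - 17/134) = 224*(-33517/134) = -3753904/67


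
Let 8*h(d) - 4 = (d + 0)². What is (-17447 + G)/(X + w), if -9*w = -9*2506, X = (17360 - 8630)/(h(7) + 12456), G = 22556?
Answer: 509372409/249920546 ≈ 2.0381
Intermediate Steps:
h(d) = ½ + d²/8 (h(d) = ½ + (d + 0)²/8 = ½ + d²/8)
X = 69840/99701 (X = (17360 - 8630)/((½ + (⅛)*7²) + 12456) = 8730/((½ + (⅛)*49) + 12456) = 8730/((½ + 49/8) + 12456) = 8730/(53/8 + 12456) = 8730/(99701/8) = 8730*(8/99701) = 69840/99701 ≈ 0.70049)
w = 2506 (w = -(-1)*2506 = -⅑*(-22554) = 2506)
(-17447 + G)/(X + w) = (-17447 + 22556)/(69840/99701 + 2506) = 5109/(249920546/99701) = 5109*(99701/249920546) = 509372409/249920546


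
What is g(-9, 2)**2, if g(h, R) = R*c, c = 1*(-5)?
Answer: 100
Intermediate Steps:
c = -5
g(h, R) = -5*R (g(h, R) = R*(-5) = -5*R)
g(-9, 2)**2 = (-5*2)**2 = (-10)**2 = 100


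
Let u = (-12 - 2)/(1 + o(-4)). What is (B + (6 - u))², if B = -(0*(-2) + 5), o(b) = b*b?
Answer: 961/289 ≈ 3.3253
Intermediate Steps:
o(b) = b²
u = -14/17 (u = (-12 - 2)/(1 + (-4)²) = -14/(1 + 16) = -14/17 ≈ -0.82353)
B = -5 (B = -(0 + 5) = -1*5 = -5)
(B + (6 - u))² = (-5 + (6 - 1*(-14/17)))² = (-5 + (6 + 14/17))² = (-5 + 116/17)² = (31/17)² = 961/289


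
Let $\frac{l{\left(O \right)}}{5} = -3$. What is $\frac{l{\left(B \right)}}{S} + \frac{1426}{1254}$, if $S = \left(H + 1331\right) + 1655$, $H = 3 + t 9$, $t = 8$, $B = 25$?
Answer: $\frac{2173088}{1919247} \approx 1.1323$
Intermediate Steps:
$l{\left(O \right)} = -15$ ($l{\left(O \right)} = 5 \left(-3\right) = -15$)
$H = 75$ ($H = 3 + 8 \cdot 9 = 3 + 72 = 75$)
$S = 3061$ ($S = \left(75 + 1331\right) + 1655 = 1406 + 1655 = 3061$)
$\frac{l{\left(B \right)}}{S} + \frac{1426}{1254} = - \frac{15}{3061} + \frac{1426}{1254} = \left(-15\right) \frac{1}{3061} + 1426 \cdot \frac{1}{1254} = - \frac{15}{3061} + \frac{713}{627} = \frac{2173088}{1919247}$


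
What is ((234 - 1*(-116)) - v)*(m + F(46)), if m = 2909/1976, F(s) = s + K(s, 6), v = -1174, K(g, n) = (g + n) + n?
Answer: 79405353/494 ≈ 1.6074e+5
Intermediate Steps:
K(g, n) = g + 2*n
F(s) = 12 + 2*s (F(s) = s + (s + 2*6) = s + (s + 12) = s + (12 + s) = 12 + 2*s)
m = 2909/1976 (m = 2909*(1/1976) = 2909/1976 ≈ 1.4722)
((234 - 1*(-116)) - v)*(m + F(46)) = ((234 - 1*(-116)) - 1*(-1174))*(2909/1976 + (12 + 2*46)) = ((234 + 116) + 1174)*(2909/1976 + (12 + 92)) = (350 + 1174)*(2909/1976 + 104) = 1524*(208413/1976) = 79405353/494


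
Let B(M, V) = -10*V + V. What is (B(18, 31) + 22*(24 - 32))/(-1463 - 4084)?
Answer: 455/5547 ≈ 0.082026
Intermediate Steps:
B(M, V) = -9*V
(B(18, 31) + 22*(24 - 32))/(-1463 - 4084) = (-9*31 + 22*(24 - 32))/(-1463 - 4084) = (-279 + 22*(-8))/(-5547) = (-279 - 176)*(-1/5547) = -455*(-1/5547) = 455/5547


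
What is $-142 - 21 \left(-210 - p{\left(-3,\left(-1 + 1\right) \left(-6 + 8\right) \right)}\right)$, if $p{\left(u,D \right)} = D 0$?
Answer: $4268$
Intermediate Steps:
$p{\left(u,D \right)} = 0$
$-142 - 21 \left(-210 - p{\left(-3,\left(-1 + 1\right) \left(-6 + 8\right) \right)}\right) = -142 - 21 \left(-210 - 0\right) = -142 - 21 \left(-210 + 0\right) = -142 - -4410 = -142 + 4410 = 4268$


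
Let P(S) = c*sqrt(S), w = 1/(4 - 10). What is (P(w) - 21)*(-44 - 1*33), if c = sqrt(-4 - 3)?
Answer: 1617 + 77*sqrt(42)/6 ≈ 1700.2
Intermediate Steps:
w = -1/6 (w = 1/(-6) = -1/6 ≈ -0.16667)
c = I*sqrt(7) (c = sqrt(-7) = I*sqrt(7) ≈ 2.6458*I)
P(S) = I*sqrt(7)*sqrt(S) (P(S) = (I*sqrt(7))*sqrt(S) = I*sqrt(7)*sqrt(S))
(P(w) - 21)*(-44 - 1*33) = (I*sqrt(7)*sqrt(-1/6) - 21)*(-44 - 1*33) = (I*sqrt(7)*(I*sqrt(6)/6) - 21)*(-44 - 33) = (-sqrt(42)/6 - 21)*(-77) = (-21 - sqrt(42)/6)*(-77) = 1617 + 77*sqrt(42)/6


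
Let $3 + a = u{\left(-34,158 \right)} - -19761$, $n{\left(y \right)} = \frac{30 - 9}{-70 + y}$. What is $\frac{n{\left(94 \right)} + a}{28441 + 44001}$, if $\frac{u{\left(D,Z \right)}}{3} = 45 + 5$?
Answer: $\frac{159271}{579536} \approx 0.27483$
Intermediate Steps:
$u{\left(D,Z \right)} = 150$ ($u{\left(D,Z \right)} = 3 \left(45 + 5\right) = 3 \cdot 50 = 150$)
$n{\left(y \right)} = \frac{21}{-70 + y}$
$a = 19908$ ($a = -3 + \left(150 - -19761\right) = -3 + \left(150 + 19761\right) = -3 + 19911 = 19908$)
$\frac{n{\left(94 \right)} + a}{28441 + 44001} = \frac{\frac{21}{-70 + 94} + 19908}{28441 + 44001} = \frac{\frac{21}{24} + 19908}{72442} = \left(21 \cdot \frac{1}{24} + 19908\right) \frac{1}{72442} = \left(\frac{7}{8} + 19908\right) \frac{1}{72442} = \frac{159271}{8} \cdot \frac{1}{72442} = \frac{159271}{579536}$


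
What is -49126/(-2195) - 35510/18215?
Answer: 163377128/7996385 ≈ 20.431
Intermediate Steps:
-49126/(-2195) - 35510/18215 = -49126*(-1/2195) - 35510*1/18215 = 49126/2195 - 7102/3643 = 163377128/7996385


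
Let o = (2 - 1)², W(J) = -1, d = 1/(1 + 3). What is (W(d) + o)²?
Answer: 0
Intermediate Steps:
d = ¼ (d = 1/4 = ¼ ≈ 0.25000)
o = 1 (o = 1² = 1)
(W(d) + o)² = (-1 + 1)² = 0² = 0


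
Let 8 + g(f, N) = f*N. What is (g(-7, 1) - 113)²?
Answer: 16384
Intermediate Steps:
g(f, N) = -8 + N*f (g(f, N) = -8 + f*N = -8 + N*f)
(g(-7, 1) - 113)² = ((-8 + 1*(-7)) - 113)² = ((-8 - 7) - 113)² = (-15 - 113)² = (-128)² = 16384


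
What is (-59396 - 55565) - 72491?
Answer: -187452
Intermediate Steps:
(-59396 - 55565) - 72491 = -114961 - 72491 = -187452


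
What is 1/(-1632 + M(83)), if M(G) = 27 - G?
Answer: -1/1688 ≈ -0.00059242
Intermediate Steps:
1/(-1632 + M(83)) = 1/(-1632 + (27 - 1*83)) = 1/(-1632 + (27 - 83)) = 1/(-1632 - 56) = 1/(-1688) = -1/1688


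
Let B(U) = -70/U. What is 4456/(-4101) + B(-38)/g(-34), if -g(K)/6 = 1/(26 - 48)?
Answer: 441631/77919 ≈ 5.6678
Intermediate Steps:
g(K) = 3/11 (g(K) = -6/(26 - 48) = -6/(-22) = -6*(-1/22) = 3/11)
4456/(-4101) + B(-38)/g(-34) = 4456/(-4101) + (-70/(-38))/(3/11) = 4456*(-1/4101) - 70*(-1/38)*(11/3) = -4456/4101 + (35/19)*(11/3) = -4456/4101 + 385/57 = 441631/77919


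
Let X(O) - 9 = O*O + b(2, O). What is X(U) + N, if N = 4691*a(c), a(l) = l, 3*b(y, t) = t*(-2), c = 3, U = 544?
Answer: 928966/3 ≈ 3.0966e+5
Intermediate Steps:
b(y, t) = -2*t/3 (b(y, t) = (t*(-2))/3 = (-2*t)/3 = -2*t/3)
X(O) = 9 + O**2 - 2*O/3 (X(O) = 9 + (O*O - 2*O/3) = 9 + (O**2 - 2*O/3) = 9 + O**2 - 2*O/3)
N = 14073 (N = 4691*3 = 14073)
X(U) + N = (9 + 544**2 - 2/3*544) + 14073 = (9 + 295936 - 1088/3) + 14073 = 886747/3 + 14073 = 928966/3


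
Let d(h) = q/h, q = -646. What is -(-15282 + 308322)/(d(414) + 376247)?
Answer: -30329640/38941403 ≈ -0.77885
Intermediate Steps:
d(h) = -646/h
-(-15282 + 308322)/(d(414) + 376247) = -(-15282 + 308322)/(-646/414 + 376247) = -293040/(-646*1/414 + 376247) = -293040/(-323/207 + 376247) = -293040/77882806/207 = -293040*207/77882806 = -1*30329640/38941403 = -30329640/38941403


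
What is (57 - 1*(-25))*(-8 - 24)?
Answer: -2624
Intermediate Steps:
(57 - 1*(-25))*(-8 - 24) = (57 + 25)*(-32) = 82*(-32) = -2624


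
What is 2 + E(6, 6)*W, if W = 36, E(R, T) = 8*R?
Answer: 1730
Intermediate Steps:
2 + E(6, 6)*W = 2 + (8*6)*36 = 2 + 48*36 = 2 + 1728 = 1730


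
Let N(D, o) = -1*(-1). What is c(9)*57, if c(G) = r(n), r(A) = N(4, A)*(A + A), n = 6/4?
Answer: 171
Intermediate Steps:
n = 3/2 (n = 6*(¼) = 3/2 ≈ 1.5000)
N(D, o) = 1
r(A) = 2*A (r(A) = 1*(A + A) = 1*(2*A) = 2*A)
c(G) = 3 (c(G) = 2*(3/2) = 3)
c(9)*57 = 3*57 = 171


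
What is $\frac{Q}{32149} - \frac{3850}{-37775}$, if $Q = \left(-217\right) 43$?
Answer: $- \frac{9148195}{48577139} \approx -0.18832$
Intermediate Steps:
$Q = -9331$
$\frac{Q}{32149} - \frac{3850}{-37775} = - \frac{9331}{32149} - \frac{3850}{-37775} = \left(-9331\right) \frac{1}{32149} - - \frac{154}{1511} = - \frac{9331}{32149} + \frac{154}{1511} = - \frac{9148195}{48577139}$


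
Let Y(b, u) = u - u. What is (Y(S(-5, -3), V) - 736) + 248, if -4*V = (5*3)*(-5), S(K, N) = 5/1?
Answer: -488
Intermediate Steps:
S(K, N) = 5 (S(K, N) = 5*1 = 5)
V = 75/4 (V = -5*3*(-5)/4 = -15*(-5)/4 = -1/4*(-75) = 75/4 ≈ 18.750)
Y(b, u) = 0
(Y(S(-5, -3), V) - 736) + 248 = (0 - 736) + 248 = -736 + 248 = -488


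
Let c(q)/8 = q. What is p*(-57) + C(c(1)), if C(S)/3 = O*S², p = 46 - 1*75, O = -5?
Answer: 693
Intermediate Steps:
p = -29 (p = 46 - 75 = -29)
c(q) = 8*q
C(S) = -15*S² (C(S) = 3*(-5*S²) = -15*S²)
p*(-57) + C(c(1)) = -29*(-57) - 15*(8*1)² = 1653 - 15*8² = 1653 - 15*64 = 1653 - 960 = 693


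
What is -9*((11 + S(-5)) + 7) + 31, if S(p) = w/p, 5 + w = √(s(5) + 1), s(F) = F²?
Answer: -140 + 9*√26/5 ≈ -130.82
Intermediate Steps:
w = -5 + √26 (w = -5 + √(5² + 1) = -5 + √(25 + 1) = -5 + √26 ≈ 0.099020)
S(p) = (-5 + √26)/p
-9*((11 + S(-5)) + 7) + 31 = -9*((11 + (-5 + √26)/(-5)) + 7) + 31 = -9*((11 - (-5 + √26)/5) + 7) + 31 = -9*((11 + (1 - √26/5)) + 7) + 31 = -9*((12 - √26/5) + 7) + 31 = -9*(19 - √26/5) + 31 = (-171 + 9*√26/5) + 31 = -140 + 9*√26/5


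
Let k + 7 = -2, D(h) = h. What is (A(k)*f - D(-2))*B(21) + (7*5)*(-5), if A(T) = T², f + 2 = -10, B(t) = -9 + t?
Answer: -11815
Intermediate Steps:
f = -12 (f = -2 - 10 = -12)
k = -9 (k = -7 - 2 = -9)
(A(k)*f - D(-2))*B(21) + (7*5)*(-5) = ((-9)²*(-12) - 1*(-2))*(-9 + 21) + (7*5)*(-5) = (81*(-12) + 2)*12 + 35*(-5) = (-972 + 2)*12 - 175 = -970*12 - 175 = -11640 - 175 = -11815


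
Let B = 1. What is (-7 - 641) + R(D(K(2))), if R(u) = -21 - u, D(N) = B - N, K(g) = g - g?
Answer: -670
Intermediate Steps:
K(g) = 0
D(N) = 1 - N
(-7 - 641) + R(D(K(2))) = (-7 - 641) + (-21 - (1 - 1*0)) = -648 + (-21 - (1 + 0)) = -648 + (-21 - 1*1) = -648 + (-21 - 1) = -648 - 22 = -670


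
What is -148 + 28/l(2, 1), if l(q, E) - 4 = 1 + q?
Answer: -144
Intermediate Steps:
l(q, E) = 5 + q (l(q, E) = 4 + (1 + q) = 5 + q)
-148 + 28/l(2, 1) = -148 + 28/(5 + 2) = -148 + 28/7 = -148 + (⅐)*28 = -148 + 4 = -144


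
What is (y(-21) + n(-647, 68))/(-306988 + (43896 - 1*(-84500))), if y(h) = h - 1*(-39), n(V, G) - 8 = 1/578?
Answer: -15029/103226176 ≈ -0.00014559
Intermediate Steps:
n(V, G) = 4625/578 (n(V, G) = 8 + 1/578 = 4625/578)
y(h) = 39 + h (y(h) = h + 39 = 39 + h)
(y(-21) + n(-647, 68))/(-306988 + (43896 - 1*(-84500))) = ((39 - 21) + 4625/578)/(-306988 + (43896 - 1*(-84500))) = (18 + 4625/578)/(-306988 + (43896 + 84500)) = 15029/(578*(-306988 + 128396)) = (15029/578)/(-178592) = (15029/578)*(-1/178592) = -15029/103226176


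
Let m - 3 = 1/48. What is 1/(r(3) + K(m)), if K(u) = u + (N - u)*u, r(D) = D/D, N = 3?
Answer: 2304/9119 ≈ 0.25266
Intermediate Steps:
m = 145/48 (m = 3 + 1/48 = 145/48 ≈ 3.0208)
r(D) = 1
K(u) = u + u*(3 - u) (K(u) = u + (3 - u)*u = u + u*(3 - u))
1/(r(3) + K(m)) = 1/(1 + 145*(4 - 1*145/48)/48) = 1/(1 + 145*(4 - 145/48)/48) = 1/(1 + (145/48)*(47/48)) = 1/(1 + 6815/2304) = 1/(9119/2304) = 2304/9119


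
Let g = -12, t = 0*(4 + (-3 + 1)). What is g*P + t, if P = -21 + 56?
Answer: -420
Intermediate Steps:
t = 0 (t = 0*(4 - 2) = 0*2 = 0)
P = 35
g*P + t = -12*35 + 0 = -420 + 0 = -420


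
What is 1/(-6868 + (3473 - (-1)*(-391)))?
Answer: -1/3786 ≈ -0.00026413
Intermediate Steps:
1/(-6868 + (3473 - (-1)*(-391))) = 1/(-6868 + (3473 - 1*391)) = 1/(-6868 + (3473 - 391)) = 1/(-6868 + 3082) = 1/(-3786) = -1/3786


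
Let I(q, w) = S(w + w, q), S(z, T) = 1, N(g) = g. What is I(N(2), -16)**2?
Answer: 1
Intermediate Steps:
I(q, w) = 1
I(N(2), -16)**2 = 1**2 = 1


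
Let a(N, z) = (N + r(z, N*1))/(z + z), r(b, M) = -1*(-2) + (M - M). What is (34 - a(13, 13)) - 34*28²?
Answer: -692187/26 ≈ -26623.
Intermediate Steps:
r(b, M) = 2 (r(b, M) = 2 + 0 = 2)
a(N, z) = (2 + N)/(2*z) (a(N, z) = (N + 2)/(z + z) = (2 + N)/((2*z)) = (2 + N)*(1/(2*z)) = (2 + N)/(2*z))
(34 - a(13, 13)) - 34*28² = (34 - (2 + 13)/(2*13)) - 34*28² = (34 - 15/(2*13)) - 34*784 = (34 - 1*15/26) - 26656 = (34 - 15/26) - 26656 = 869/26 - 26656 = -692187/26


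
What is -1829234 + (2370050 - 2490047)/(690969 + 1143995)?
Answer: -3356578657573/1834964 ≈ -1.8292e+6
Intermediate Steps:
-1829234 + (2370050 - 2490047)/(690969 + 1143995) = -1829234 - 119997/1834964 = -3356578657573/1834964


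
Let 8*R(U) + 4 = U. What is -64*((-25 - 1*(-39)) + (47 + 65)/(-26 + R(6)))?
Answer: -63616/103 ≈ -617.63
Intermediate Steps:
R(U) = -½ + U/8
-64*((-25 - 1*(-39)) + (47 + 65)/(-26 + R(6))) = -64*((-25 - 1*(-39)) + (47 + 65)/(-26 + (-½ + (⅛)*6))) = -64*((-25 + 39) + 112/(-26 + (-½ + ¾))) = -64*(14 + 112/(-26 + ¼)) = -64*(14 + 112/(-103/4)) = -64*(14 + 112*(-4/103)) = -64*(14 - 448/103) = -64*994/103 = -63616/103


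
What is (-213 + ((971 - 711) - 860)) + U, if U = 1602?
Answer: 789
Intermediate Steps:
(-213 + ((971 - 711) - 860)) + U = (-213 + ((971 - 711) - 860)) + 1602 = (-213 + (260 - 860)) + 1602 = (-213 - 600) + 1602 = -813 + 1602 = 789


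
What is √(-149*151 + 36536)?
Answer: √14037 ≈ 118.48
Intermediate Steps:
√(-149*151 + 36536) = √(-22499 + 36536) = √14037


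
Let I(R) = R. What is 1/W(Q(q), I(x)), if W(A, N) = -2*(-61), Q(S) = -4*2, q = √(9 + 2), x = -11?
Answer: 1/122 ≈ 0.0081967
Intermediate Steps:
q = √11 ≈ 3.3166
Q(S) = -8
W(A, N) = 122
1/W(Q(q), I(x)) = 1/122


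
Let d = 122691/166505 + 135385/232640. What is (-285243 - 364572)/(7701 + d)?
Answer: -5034210794241600/59670977895373 ≈ -84.366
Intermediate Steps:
d = 10217022733/7747144640 (d = 122691*(1/166505) + 135385*(1/232640) = 122691/166505 + 27077/46528 = 10217022733/7747144640 ≈ 1.3188)
(-285243 - 364572)/(7701 + d) = (-285243 - 364572)/(7701 + 10217022733/7747144640) = -649815/59670977895373/7747144640 = -649815*7747144640/59670977895373 = -5034210794241600/59670977895373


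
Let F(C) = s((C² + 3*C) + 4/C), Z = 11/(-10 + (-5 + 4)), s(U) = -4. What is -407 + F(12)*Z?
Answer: -403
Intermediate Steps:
Z = -1 (Z = 11/(-10 - 1) = 11/(-11) = 11*(-1/11) = -1)
F(C) = -4
-407 + F(12)*Z = -407 - 4*(-1) = -407 + 4 = -403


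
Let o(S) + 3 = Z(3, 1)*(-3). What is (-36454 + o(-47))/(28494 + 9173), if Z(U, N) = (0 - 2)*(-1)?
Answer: -5209/5381 ≈ -0.96804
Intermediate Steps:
Z(U, N) = 2 (Z(U, N) = -2*(-1) = 2)
o(S) = -9 (o(S) = -3 + 2*(-3) = -3 - 6 = -9)
(-36454 + o(-47))/(28494 + 9173) = (-36454 - 9)/(28494 + 9173) = -36463/37667 = -36463*1/37667 = -5209/5381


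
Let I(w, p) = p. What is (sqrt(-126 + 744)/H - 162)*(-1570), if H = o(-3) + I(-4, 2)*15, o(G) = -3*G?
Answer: 254340 - 1570*sqrt(618)/39 ≈ 2.5334e+5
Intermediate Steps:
H = 39 (H = -3*(-3) + 2*15 = 9 + 30 = 39)
(sqrt(-126 + 744)/H - 162)*(-1570) = (sqrt(-126 + 744)/39 - 162)*(-1570) = (sqrt(618)*(1/39) - 162)*(-1570) = (sqrt(618)/39 - 162)*(-1570) = (-162 + sqrt(618)/39)*(-1570) = 254340 - 1570*sqrt(618)/39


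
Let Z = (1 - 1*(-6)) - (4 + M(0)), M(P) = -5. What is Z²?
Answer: 64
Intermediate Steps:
Z = 8 (Z = (1 - 1*(-6)) - (4 - 5) = (1 + 6) - 1*(-1) = 7 + 1 = 8)
Z² = 8² = 64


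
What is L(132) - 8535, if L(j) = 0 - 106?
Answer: -8641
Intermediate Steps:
L(j) = -106
L(132) - 8535 = -106 - 8535 = -8641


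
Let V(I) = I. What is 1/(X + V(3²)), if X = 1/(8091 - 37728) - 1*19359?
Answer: -29637/573475951 ≈ -5.1680e-5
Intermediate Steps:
X = -573742684/29637 (X = 1/(-29637) - 19359 = -1/29637 - 19359 = -573742684/29637 ≈ -19359.)
1/(X + V(3²)) = 1/(-573742684/29637 + 3²) = 1/(-573742684/29637 + 9) = 1/(-573475951/29637) = -29637/573475951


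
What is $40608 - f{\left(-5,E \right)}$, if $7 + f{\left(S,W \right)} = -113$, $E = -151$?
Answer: $40728$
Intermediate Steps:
$f{\left(S,W \right)} = -120$ ($f{\left(S,W \right)} = -7 - 113 = -120$)
$40608 - f{\left(-5,E \right)} = 40608 - -120 = 40608 + 120 = 40728$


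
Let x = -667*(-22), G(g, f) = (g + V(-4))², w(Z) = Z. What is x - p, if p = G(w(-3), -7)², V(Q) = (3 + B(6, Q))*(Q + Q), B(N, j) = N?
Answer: -31625951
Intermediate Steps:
V(Q) = 18*Q (V(Q) = (3 + 6)*(Q + Q) = 9*(2*Q) = 18*Q)
G(g, f) = (-72 + g)² (G(g, f) = (g + 18*(-4))² = (g - 72)² = (-72 + g)²)
p = 31640625 (p = ((-72 - 3)²)² = ((-75)²)² = 5625² = 31640625)
x = 14674
x - p = 14674 - 1*31640625 = 14674 - 31640625 = -31625951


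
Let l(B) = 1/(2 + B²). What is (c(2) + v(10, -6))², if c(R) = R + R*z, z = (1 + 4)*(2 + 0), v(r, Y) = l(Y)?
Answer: 700569/1444 ≈ 485.16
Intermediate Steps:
v(r, Y) = 1/(2 + Y²)
z = 10 (z = 5*2 = 10)
c(R) = 11*R (c(R) = R + R*10 = R + 10*R = 11*R)
(c(2) + v(10, -6))² = (11*2 + 1/(2 + (-6)²))² = (22 + 1/(2 + 36))² = (22 + 1/38)² = (837/38)² = 700569/1444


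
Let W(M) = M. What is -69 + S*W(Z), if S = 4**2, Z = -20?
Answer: -389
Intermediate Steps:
S = 16
-69 + S*W(Z) = -69 + 16*(-20) = -69 - 320 = -389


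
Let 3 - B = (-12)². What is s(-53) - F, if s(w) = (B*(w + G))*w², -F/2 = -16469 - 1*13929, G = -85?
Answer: 54596726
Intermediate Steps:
B = -141 (B = 3 - 1*(-12)² = 3 - 1*144 = 3 - 144 = -141)
F = 60796 (F = -2*(-16469 - 1*13929) = -2*(-16469 - 13929) = -2*(-30398) = 60796)
s(w) = w²*(11985 - 141*w) (s(w) = (-141*(w - 85))*w² = (-141*(-85 + w))*w² = (11985 - 141*w)*w² = w²*(11985 - 141*w))
s(-53) - F = 141*(-53)²*(85 - 1*(-53)) - 1*60796 = 141*2809*(85 + 53) - 60796 = 141*2809*138 - 60796 = 54657522 - 60796 = 54596726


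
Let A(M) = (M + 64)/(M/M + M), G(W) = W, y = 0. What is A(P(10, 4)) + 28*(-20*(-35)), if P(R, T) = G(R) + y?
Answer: 215674/11 ≈ 19607.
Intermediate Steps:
P(R, T) = R (P(R, T) = R + 0 = R)
A(M) = (64 + M)/(1 + M)
A(P(10, 4)) + 28*(-20*(-35)) = (64 + 10)/(1 + 10) + 28*(-20*(-35)) = 74/11 + 28*700 = (1/11)*74 + 19600 = 74/11 + 19600 = 215674/11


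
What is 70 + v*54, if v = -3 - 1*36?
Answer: -2036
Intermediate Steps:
v = -39 (v = -3 - 36 = -39)
70 + v*54 = 70 - 39*54 = 70 - 2106 = -2036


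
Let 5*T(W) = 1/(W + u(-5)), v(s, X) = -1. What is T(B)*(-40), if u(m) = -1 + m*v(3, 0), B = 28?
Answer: -¼ ≈ -0.25000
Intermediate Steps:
u(m) = -1 - m (u(m) = -1 + m*(-1) = -1 - m)
T(W) = 1/(5*(4 + W)) (T(W) = 1/(5*(W + (-1 - 1*(-5)))) = 1/(5*(W + (-1 + 5))) = 1/(5*(W + 4)) = 1/(5*(4 + W)))
T(B)*(-40) = (1/(5*(4 + 28)))*(-40) = ((⅕)/32)*(-40) = ((⅕)*(1/32))*(-40) = (1/160)*(-40) = -¼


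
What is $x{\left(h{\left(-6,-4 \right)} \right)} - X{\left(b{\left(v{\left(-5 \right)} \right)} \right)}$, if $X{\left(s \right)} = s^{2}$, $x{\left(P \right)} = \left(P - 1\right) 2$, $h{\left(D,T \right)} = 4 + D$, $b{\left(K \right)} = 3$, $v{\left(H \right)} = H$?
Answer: $-15$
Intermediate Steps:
$x{\left(P \right)} = -2 + 2 P$ ($x{\left(P \right)} = \left(-1 + P\right) 2 = -2 + 2 P$)
$x{\left(h{\left(-6,-4 \right)} \right)} - X{\left(b{\left(v{\left(-5 \right)} \right)} \right)} = \left(-2 + 2 \left(4 - 6\right)\right) - 3^{2} = \left(-2 + 2 \left(-2\right)\right) - 9 = \left(-2 - 4\right) - 9 = -6 - 9 = -15$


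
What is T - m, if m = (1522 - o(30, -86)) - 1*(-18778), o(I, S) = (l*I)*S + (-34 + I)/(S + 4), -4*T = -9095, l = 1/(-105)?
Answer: -20665871/1148 ≈ -18002.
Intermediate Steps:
l = -1/105 ≈ -0.0095238
T = 9095/4 (T = -1/4*(-9095) = 9095/4 ≈ 2273.8)
o(I, S) = (-34 + I)/(4 + S) - I*S/105 (o(I, S) = (-I/105)*S + (-34 + I)/(S + 4) = -I*S/105 + (-34 + I)/(4 + S) = (-34 + I)/(4 + S) - I*S/105)
m = 5819034/287 (m = (1522 - (-3570 + 105*30 - 1*30*(-86)**2 - 4*30*(-86))/(105*(4 - 86))) - 1*(-18778) = (1522 - (-3570 + 3150 - 1*30*7396 + 10320)/(105*(-82))) + 18778 = (1522 - (-1)*(-3570 + 3150 - 221880 + 10320)/(105*82)) + 18778 = (1522 - (-1)*(-211980)/(105*82)) + 18778 = (1522 - 1*7066/287) + 18778 = (1522 - 7066/287) + 18778 = 429748/287 + 18778 = 5819034/287 ≈ 20275.)
T - m = 9095/4 - 1*5819034/287 = 9095/4 - 5819034/287 = -20665871/1148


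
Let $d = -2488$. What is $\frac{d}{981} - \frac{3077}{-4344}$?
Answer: $- \frac{14345}{7848} \approx -1.8279$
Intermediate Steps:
$\frac{d}{981} - \frac{3077}{-4344} = - \frac{2488}{981} - \frac{3077}{-4344} = \left(-2488\right) \frac{1}{981} - - \frac{17}{24} = - \frac{2488}{981} + \frac{17}{24} = - \frac{14345}{7848}$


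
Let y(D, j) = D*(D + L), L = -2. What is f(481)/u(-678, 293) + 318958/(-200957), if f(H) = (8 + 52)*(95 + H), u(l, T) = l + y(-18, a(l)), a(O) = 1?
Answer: -1174417094/10650721 ≈ -110.27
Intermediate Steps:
y(D, j) = D*(-2 + D) (y(D, j) = D*(D - 2) = D*(-2 + D))
u(l, T) = 360 + l (u(l, T) = l - 18*(-2 - 18) = l - 18*(-20) = l + 360 = 360 + l)
f(H) = 5700 + 60*H (f(H) = 60*(95 + H) = 5700 + 60*H)
f(481)/u(-678, 293) + 318958/(-200957) = (5700 + 60*481)/(360 - 678) + 318958/(-200957) = (5700 + 28860)/(-318) + 318958*(-1/200957) = 34560*(-1/318) - 318958/200957 = -5760/53 - 318958/200957 = -1174417094/10650721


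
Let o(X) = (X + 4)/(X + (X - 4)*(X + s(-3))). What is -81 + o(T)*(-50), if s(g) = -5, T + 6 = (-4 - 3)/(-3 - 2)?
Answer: -157119/1949 ≈ -80.615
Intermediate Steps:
T = -23/5 (T = -6 + (-4 - 3)/(-3 - 2) = -6 - 7/(-5) = -6 - 7*(-1/5) = -6 + 7/5 = -23/5 ≈ -4.6000)
o(X) = (4 + X)/(X + (-5 + X)*(-4 + X)) (o(X) = (X + 4)/(X + (X - 4)*(X - 5)) = (4 + X)/(X + (-4 + X)*(-5 + X)) = (4 + X)/(X + (-5 + X)*(-4 + X)))
-81 + o(T)*(-50) = -81 + ((4 - 23/5)/(20 + (-23/5)**2 - 8*(-23/5)))*(-50) = -81 + (-3/5/(20 + 529/25 + 184/5))*(-50) = -81 + (-3/5/(1949/25))*(-50) = -81 + ((25/1949)*(-3/5))*(-50) = -81 - 15/1949*(-50) = -81 + 750/1949 = -157119/1949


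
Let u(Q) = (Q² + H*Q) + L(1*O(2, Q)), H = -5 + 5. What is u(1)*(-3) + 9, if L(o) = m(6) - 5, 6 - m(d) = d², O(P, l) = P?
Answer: 111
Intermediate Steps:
m(d) = 6 - d²
L(o) = -35 (L(o) = (6 - 1*6²) - 5 = (6 - 1*36) - 5 = (6 - 36) - 5 = -30 - 5 = -35)
H = 0
u(Q) = -35 + Q² (u(Q) = (Q² + 0*Q) - 35 = (Q² + 0) - 35 = Q² - 35 = -35 + Q²)
u(1)*(-3) + 9 = (-35 + 1²)*(-3) + 9 = (-35 + 1)*(-3) + 9 = -34*(-3) + 9 = 102 + 9 = 111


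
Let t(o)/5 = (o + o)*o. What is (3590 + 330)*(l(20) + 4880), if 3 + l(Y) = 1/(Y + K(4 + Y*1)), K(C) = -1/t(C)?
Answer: 44946502640/2351 ≈ 1.9118e+7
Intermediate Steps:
t(o) = 10*o**2 (t(o) = 5*((o + o)*o) = 5*((2*o)*o) = 5*(2*o**2) = 10*o**2)
K(C) = -1/(10*C**2)
l(Y) = -3 + 1/(Y - 1/(10*(4 + Y)**2)) (l(Y) = -3 + 1/(Y - 1/(10*(4 + Y*1)**2)) = -3 + 1/(Y - 1/(10*(4 + Y)**2)))
(3590 + 330)*(l(20) + 4880) = (3590 + 330)*((3 + (4 + 20)**2*(10 - 30*20))/(-1 + 10*20*(4 + 20)**2) + 4880) = 3920*((3 + 24**2*(10 - 600))/(-1 + 10*20*24**2) + 4880) = 3920*((3 + 576*(-590))/(-1 + 10*20*576) + 4880) = 3920*((3 - 339840)/(-1 + 115200) + 4880) = 3920*(-339837/115199 + 4880) = 3920*(561831283/115199) = 44946502640/2351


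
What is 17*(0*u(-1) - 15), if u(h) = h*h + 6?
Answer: -255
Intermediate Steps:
u(h) = 6 + h**2 (u(h) = h**2 + 6 = 6 + h**2)
17*(0*u(-1) - 15) = 17*(0*(6 + (-1)**2) - 15) = 17*(0*(6 + 1) - 15) = 17*(0*7 - 15) = 17*(0 - 15) = 17*(-15) = -255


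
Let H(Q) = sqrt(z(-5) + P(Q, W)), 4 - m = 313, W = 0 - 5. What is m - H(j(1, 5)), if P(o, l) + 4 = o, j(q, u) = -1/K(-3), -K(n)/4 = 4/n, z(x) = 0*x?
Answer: -309 - I*sqrt(67)/4 ≈ -309.0 - 2.0463*I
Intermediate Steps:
z(x) = 0
K(n) = -16/n
j(q, u) = -3/16 (j(q, u) = -1/((-16/(-3))) = -1/((-16*(-1/3))) = -1/16/3 = -1*3/16 = -3/16)
W = -5
m = -309 (m = 4 - 1*313 = 4 - 313 = -309)
P(o, l) = -4 + o
H(Q) = sqrt(-4 + Q) (H(Q) = sqrt(0 + (-4 + Q)) = sqrt(-4 + Q))
m - H(j(1, 5)) = -309 - sqrt(-4 - 3/16) = -309 - sqrt(-67/16) = -309 - I*sqrt(67)/4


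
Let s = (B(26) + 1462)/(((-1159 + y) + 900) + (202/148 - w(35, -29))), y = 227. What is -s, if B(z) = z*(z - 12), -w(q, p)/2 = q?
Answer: -135124/2913 ≈ -46.387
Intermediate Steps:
w(q, p) = -2*q
B(z) = z*(-12 + z)
s = 135124/2913 (s = (26*(-12 + 26) + 1462)/(((-1159 + 227) + 900) + (202/148 - (-2)*35)) = (26*14 + 1462)/((-932 + 900) + (202*(1/148) - 1*(-70))) = (364 + 1462)/(-32 + (101/74 + 70)) = 1826/(-32 + 5281/74) = 1826/(2913/74) = 1826*(74/2913) = 135124/2913 ≈ 46.387)
-s = -1*135124/2913 = -135124/2913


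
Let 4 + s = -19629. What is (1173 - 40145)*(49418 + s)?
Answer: -1160781020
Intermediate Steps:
s = -19633 (s = -4 - 19629 = -19633)
(1173 - 40145)*(49418 + s) = (1173 - 40145)*(49418 - 19633) = -38972*29785 = -1160781020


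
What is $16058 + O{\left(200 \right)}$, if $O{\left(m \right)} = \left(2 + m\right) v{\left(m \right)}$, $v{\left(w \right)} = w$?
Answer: $56458$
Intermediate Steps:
$O{\left(m \right)} = m \left(2 + m\right)$ ($O{\left(m \right)} = \left(2 + m\right) m = m \left(2 + m\right)$)
$16058 + O{\left(200 \right)} = 16058 + 200 \left(2 + 200\right) = 16058 + 200 \cdot 202 = 16058 + 40400 = 56458$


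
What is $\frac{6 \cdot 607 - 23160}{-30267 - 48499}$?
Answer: $\frac{9759}{39383} \approx 0.2478$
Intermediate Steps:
$\frac{6 \cdot 607 - 23160}{-30267 - 48499} = \frac{3642 - 23160}{-78766} = \left(-19518\right) \left(- \frac{1}{78766}\right) = \frac{9759}{39383}$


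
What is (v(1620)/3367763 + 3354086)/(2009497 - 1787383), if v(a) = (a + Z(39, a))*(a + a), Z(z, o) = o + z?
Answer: 5647888676789/374013655491 ≈ 15.101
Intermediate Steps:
v(a) = 2*a*(39 + 2*a) (v(a) = (a + (a + 39))*(a + a) = (a + (39 + a))*(2*a) = (39 + 2*a)*(2*a) = 2*a*(39 + 2*a))
(v(1620)/3367763 + 3354086)/(2009497 - 1787383) = ((2*1620*(39 + 2*1620))/3367763 + 3354086)/(2009497 - 1787383) = ((2*1620*(39 + 3240))*(1/3367763) + 3354086)/222114 = ((2*1620*3279)*(1/3367763) + 3354086)*(1/222114) = (10623960*(1/3367763) + 3354086)*(1/222114) = (10623960/3367763 + 3354086)*(1/222114) = (11295777353578/3367763)*(1/222114) = 5647888676789/374013655491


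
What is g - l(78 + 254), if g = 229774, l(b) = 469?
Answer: 229305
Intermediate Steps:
g - l(78 + 254) = 229774 - 1*469 = 229774 - 469 = 229305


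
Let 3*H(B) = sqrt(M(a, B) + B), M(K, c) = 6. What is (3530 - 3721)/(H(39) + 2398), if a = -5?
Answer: -458018/5750399 + 191*sqrt(5)/5750399 ≈ -0.079576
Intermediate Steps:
H(B) = sqrt(6 + B)/3
(3530 - 3721)/(H(39) + 2398) = (3530 - 3721)/(sqrt(6 + 39)/3 + 2398) = -191/(sqrt(45)/3 + 2398) = -191/((3*sqrt(5))/3 + 2398) = -191/(sqrt(5) + 2398) = -191/(2398 + sqrt(5))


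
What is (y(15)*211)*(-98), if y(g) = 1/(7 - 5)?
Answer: -10339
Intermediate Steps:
y(g) = 1/2
(y(15)*211)*(-98) = ((1/2)*211)*(-98) = (211/2)*(-98) = -10339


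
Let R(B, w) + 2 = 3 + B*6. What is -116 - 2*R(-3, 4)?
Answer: -82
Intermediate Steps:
R(B, w) = 1 + 6*B (R(B, w) = -2 + (3 + B*6) = -2 + (3 + 6*B) = 1 + 6*B)
-116 - 2*R(-3, 4) = -116 - 2*(1 + 6*(-3)) = -116 - 2*(1 - 18) = -116 - 2*(-17) = -116 - 1*(-34) = -116 + 34 = -82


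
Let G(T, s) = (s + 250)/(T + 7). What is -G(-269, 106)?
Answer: 178/131 ≈ 1.3588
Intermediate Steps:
G(T, s) = (250 + s)/(7 + T)
-G(-269, 106) = -(250 + 106)/(7 - 269) = -356/(-262) = -(-1)*356/262 = -1*(-178/131) = 178/131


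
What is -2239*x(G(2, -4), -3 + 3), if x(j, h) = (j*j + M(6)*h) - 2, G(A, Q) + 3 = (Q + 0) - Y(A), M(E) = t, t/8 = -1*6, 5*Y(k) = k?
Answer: -2953241/25 ≈ -1.1813e+5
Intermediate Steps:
Y(k) = k/5
t = -48 (t = 8*(-1*6) = 8*(-6) = -48)
M(E) = -48
G(A, Q) = -3 + Q - A/5 (G(A, Q) = -3 + ((Q + 0) - A/5) = -3 + (Q - A/5) = -3 + Q - A/5)
x(j, h) = -2 + j² - 48*h (x(j, h) = (j*j - 48*h) - 2 = (j² - 48*h) - 2 = -2 + j² - 48*h)
-2239*x(G(2, -4), -3 + 3) = -2239*(-2 + (-3 - 4 - ⅕*2)² - 48*(-3 + 3)) = -2239*(-2 + (-3 - 4 - ⅖)² - 48*0) = -2239*(-2 + (-37/5)² + 0) = -2239*(-2 + 1369/25 + 0) = -2239*1319/25 = -2953241/25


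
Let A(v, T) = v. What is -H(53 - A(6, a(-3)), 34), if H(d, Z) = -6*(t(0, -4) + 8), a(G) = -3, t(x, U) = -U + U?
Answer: 48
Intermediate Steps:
t(x, U) = 0
H(d, Z) = -48 (H(d, Z) = -6*(0 + 8) = -6*8 = -48)
-H(53 - A(6, a(-3)), 34) = -1*(-48) = 48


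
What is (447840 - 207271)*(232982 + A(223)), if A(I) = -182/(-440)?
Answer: 12330636178539/220 ≈ 5.6048e+10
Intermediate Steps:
A(I) = 91/220 (A(I) = -182*(-1/440) = 91/220)
(447840 - 207271)*(232982 + A(223)) = (447840 - 207271)*(232982 + 91/220) = 240569*(51256131/220) = 12330636178539/220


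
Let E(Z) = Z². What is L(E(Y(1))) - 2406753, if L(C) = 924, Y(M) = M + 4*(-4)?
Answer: -2405829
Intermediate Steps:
Y(M) = -16 + M (Y(M) = M - 16 = -16 + M)
L(E(Y(1))) - 2406753 = 924 - 2406753 = -2405829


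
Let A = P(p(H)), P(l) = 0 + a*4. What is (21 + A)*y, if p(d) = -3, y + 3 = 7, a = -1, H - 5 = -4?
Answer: 68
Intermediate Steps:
H = 1 (H = 5 - 4 = 1)
y = 4 (y = -3 + 7 = 4)
P(l) = -4 (P(l) = 0 - 1*4 = 0 - 4 = -4)
A = -4
(21 + A)*y = (21 - 4)*4 = 17*4 = 68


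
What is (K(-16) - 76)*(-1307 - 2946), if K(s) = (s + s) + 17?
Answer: 387023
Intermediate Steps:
K(s) = 17 + 2*s (K(s) = 2*s + 17 = 17 + 2*s)
(K(-16) - 76)*(-1307 - 2946) = ((17 + 2*(-16)) - 76)*(-1307 - 2946) = ((17 - 32) - 76)*(-4253) = (-15 - 76)*(-4253) = -91*(-4253) = 387023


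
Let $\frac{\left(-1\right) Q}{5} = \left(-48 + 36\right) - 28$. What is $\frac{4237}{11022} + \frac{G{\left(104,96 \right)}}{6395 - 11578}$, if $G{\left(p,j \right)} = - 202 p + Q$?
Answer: $\frac{251306147}{57127026} \approx 4.3991$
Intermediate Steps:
$Q = 200$ ($Q = - 5 \left(\left(-48 + 36\right) - 28\right) = - 5 \left(-12 - 28\right) = \left(-5\right) \left(-40\right) = 200$)
$G{\left(p,j \right)} = 200 - 202 p$ ($G{\left(p,j \right)} = - 202 p + 200 = 200 - 202 p$)
$\frac{4237}{11022} + \frac{G{\left(104,96 \right)}}{6395 - 11578} = \frac{4237}{11022} + \frac{200 - 21008}{6395 - 11578} = 4237 \cdot \frac{1}{11022} + \frac{200 - 21008}{-5183} = \frac{4237}{11022} - - \frac{20808}{5183} = \frac{4237}{11022} + \frac{20808}{5183} = \frac{251306147}{57127026}$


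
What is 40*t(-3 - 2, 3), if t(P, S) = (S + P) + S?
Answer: 40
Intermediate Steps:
t(P, S) = P + 2*S (t(P, S) = (P + S) + S = P + 2*S)
40*t(-3 - 2, 3) = 40*((-3 - 2) + 2*3) = 40*(-5 + 6) = 40*1 = 40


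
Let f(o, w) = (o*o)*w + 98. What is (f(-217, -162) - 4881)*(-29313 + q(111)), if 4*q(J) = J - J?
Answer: 223752020913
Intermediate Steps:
f(o, w) = 98 + w*o² (f(o, w) = o²*w + 98 = w*o² + 98 = 98 + w*o²)
q(J) = 0 (q(J) = (J - J)/4 = (¼)*0 = 0)
(f(-217, -162) - 4881)*(-29313 + q(111)) = ((98 - 162*(-217)²) - 4881)*(-29313 + 0) = ((98 - 162*47089) - 4881)*(-29313) = ((98 - 7628418) - 4881)*(-29313) = (-7628320 - 4881)*(-29313) = -7633201*(-29313) = 223752020913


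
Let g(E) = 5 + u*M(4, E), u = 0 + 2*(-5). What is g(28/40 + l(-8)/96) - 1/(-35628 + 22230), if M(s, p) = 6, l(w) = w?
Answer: -736889/13398 ≈ -55.000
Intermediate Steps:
u = -10 (u = 0 - 10 = -10)
g(E) = -55 (g(E) = 5 - 10*6 = 5 - 60 = -55)
g(28/40 + l(-8)/96) - 1/(-35628 + 22230) = -55 - 1/(-35628 + 22230) = -55 - 1/(-13398) = -55 - 1*(-1/13398) = -55 + 1/13398 = -736889/13398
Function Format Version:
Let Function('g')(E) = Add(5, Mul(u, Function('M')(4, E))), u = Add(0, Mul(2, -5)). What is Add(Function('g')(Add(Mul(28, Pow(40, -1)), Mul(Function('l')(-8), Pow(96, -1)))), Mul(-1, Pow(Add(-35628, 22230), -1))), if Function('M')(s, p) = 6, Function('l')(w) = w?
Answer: Rational(-736889, 13398) ≈ -55.000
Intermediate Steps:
u = -10 (u = Add(0, -10) = -10)
Function('g')(E) = -55 (Function('g')(E) = Add(5, Mul(-10, 6)) = Add(5, -60) = -55)
Add(Function('g')(Add(Mul(28, Pow(40, -1)), Mul(Function('l')(-8), Pow(96, -1)))), Mul(-1, Pow(Add(-35628, 22230), -1))) = Add(-55, Mul(-1, Pow(Add(-35628, 22230), -1))) = Add(-55, Mul(-1, Pow(-13398, -1))) = Add(-55, Mul(-1, Rational(-1, 13398))) = Add(-55, Rational(1, 13398)) = Rational(-736889, 13398)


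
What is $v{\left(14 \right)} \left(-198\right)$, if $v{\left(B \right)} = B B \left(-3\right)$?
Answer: $116424$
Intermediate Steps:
$v{\left(B \right)} = - 3 B^{2}$ ($v{\left(B \right)} = B^{2} \left(-3\right) = - 3 B^{2}$)
$v{\left(14 \right)} \left(-198\right) = - 3 \cdot 14^{2} \left(-198\right) = \left(-3\right) 196 \left(-198\right) = \left(-588\right) \left(-198\right) = 116424$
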